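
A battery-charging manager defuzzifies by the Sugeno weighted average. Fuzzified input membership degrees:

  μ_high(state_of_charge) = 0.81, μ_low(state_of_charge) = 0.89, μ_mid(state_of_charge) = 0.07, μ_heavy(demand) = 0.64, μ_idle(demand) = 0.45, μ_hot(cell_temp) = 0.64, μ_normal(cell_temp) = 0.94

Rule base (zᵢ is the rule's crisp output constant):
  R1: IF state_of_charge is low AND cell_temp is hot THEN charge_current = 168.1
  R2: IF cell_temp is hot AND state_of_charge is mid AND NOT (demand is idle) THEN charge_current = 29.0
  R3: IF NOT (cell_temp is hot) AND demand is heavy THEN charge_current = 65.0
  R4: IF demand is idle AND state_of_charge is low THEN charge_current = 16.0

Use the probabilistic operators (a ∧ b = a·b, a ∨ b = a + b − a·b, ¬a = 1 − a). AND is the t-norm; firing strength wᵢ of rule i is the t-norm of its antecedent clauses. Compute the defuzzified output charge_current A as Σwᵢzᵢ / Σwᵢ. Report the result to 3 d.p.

96.192

R1 (z=168.1): low=0.89, hot=0.64; AND[a·b] → w = 0.5696
R2 (z=29.0): hot=0.64, mid=0.07, ¬idle=1−0.45=0.55; AND[a·b] → w = 0.0246
R3 (z=65.0): ¬hot=1−0.64=0.36, heavy=0.64; AND[a·b] → w = 0.2304
R4 (z=16.0): idle=0.45, low=0.89; AND[a·b] → w = 0.4005
Weighted average = (0.5696·168.1 + 0.0246·29.0 + 0.2304·65.0 + 0.4005·16.0) / (0.5696 + 0.0246 + 0.2304 + 0.4005)
  = 117.8483 / 1.2251 = 96.192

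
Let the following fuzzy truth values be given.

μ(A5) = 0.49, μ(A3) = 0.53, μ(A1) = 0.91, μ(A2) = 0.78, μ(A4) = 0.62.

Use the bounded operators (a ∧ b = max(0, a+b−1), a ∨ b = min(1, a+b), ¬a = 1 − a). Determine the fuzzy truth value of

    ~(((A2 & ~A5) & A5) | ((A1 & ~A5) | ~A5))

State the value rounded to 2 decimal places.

0.07

~A5 = 1 − 0.49 = 0.51
A2 & ~A5 = max(0, a+b−1) on (0.78, 0.51) = 0.29
(A2 & ~A5) & A5 = max(0, a+b−1) on (0.29, 0.49) = 0.00
~A5 = 1 − 0.49 = 0.51
A1 & ~A5 = max(0, a+b−1) on (0.91, 0.51) = 0.42
~A5 = 1 − 0.49 = 0.51
(A1 & ~A5) | ~A5 = min(1, a+b) on (0.42, 0.51) = 0.93
((A2 & ~A5) & A5) | ((A1 & ~A5) | ~A5) = min(1, a+b) on (0.00, 0.93) = 0.93
~(((A2 & ~A5) & A5) | ((A1 & ~A5) | ~A5)) = 1 − 0.93 = 0.07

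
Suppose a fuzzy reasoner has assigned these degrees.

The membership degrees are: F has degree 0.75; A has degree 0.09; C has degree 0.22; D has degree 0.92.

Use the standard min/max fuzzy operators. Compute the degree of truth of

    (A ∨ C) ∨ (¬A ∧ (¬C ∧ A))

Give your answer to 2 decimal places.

A ∨ C = max(a, b) on (0.09, 0.22) = 0.22
¬A = 1 − 0.09 = 0.91
¬C = 1 − 0.22 = 0.78
¬C ∧ A = min(a, b) on (0.78, 0.09) = 0.09
¬A ∧ (¬C ∧ A) = min(a, b) on (0.91, 0.09) = 0.09
(A ∨ C) ∨ (¬A ∧ (¬C ∧ A)) = max(a, b) on (0.22, 0.09) = 0.22

0.22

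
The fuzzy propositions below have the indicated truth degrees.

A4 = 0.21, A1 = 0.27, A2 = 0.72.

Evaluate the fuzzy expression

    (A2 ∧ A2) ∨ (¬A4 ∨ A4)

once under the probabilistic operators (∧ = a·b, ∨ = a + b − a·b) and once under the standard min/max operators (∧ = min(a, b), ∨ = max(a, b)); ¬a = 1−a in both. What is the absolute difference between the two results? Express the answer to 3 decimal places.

Under probabilistic:
  A2 ∧ A2 = a·b on (0.7200, 0.7200) = 0.5184
  ¬A4 = 1 − 0.2100 = 0.7900
  ¬A4 ∨ A4 = a + b − a·b on (0.7900, 0.2100) = 0.8341
  (A2 ∧ A2) ∨ (¬A4 ∨ A4) = a + b − a·b on (0.5184, 0.8341) = 0.9201
  → value = 0.9201
Under standard min/max:
  A2 ∧ A2 = min(a, b) on (0.72, 0.72) = 0.72
  ¬A4 = 1 − 0.21 = 0.79
  ¬A4 ∨ A4 = max(a, b) on (0.79, 0.21) = 0.79
  (A2 ∧ A2) ∨ (¬A4 ∨ A4) = max(a, b) on (0.72, 0.79) = 0.79
  → value = 0.7900
|0.9201 − 0.7900| = 0.130

0.130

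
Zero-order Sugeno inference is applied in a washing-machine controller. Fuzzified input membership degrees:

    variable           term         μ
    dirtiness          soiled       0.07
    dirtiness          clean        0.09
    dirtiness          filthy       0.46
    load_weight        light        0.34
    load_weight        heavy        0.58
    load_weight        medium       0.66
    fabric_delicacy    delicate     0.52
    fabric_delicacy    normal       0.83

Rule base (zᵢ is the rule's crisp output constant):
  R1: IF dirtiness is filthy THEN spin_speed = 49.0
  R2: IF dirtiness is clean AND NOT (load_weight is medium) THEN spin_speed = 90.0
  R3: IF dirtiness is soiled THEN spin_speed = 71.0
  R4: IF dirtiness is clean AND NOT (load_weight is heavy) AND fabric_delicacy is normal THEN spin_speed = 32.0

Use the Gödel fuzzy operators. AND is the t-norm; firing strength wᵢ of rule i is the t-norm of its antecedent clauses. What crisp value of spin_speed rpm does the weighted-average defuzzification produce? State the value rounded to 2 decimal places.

R1 (z=49.0): filthy=0.46 → w = 0.46
R2 (z=90.0): clean=0.09, ¬medium=1−0.66=0.34; AND[min(a, b)] → w = 0.09
R3 (z=71.0): soiled=0.07 → w = 0.07
R4 (z=32.0): clean=0.09, ¬heavy=1−0.58=0.42, normal=0.83; AND[min(a, b)] → w = 0.09
Weighted average = (0.46·49.0 + 0.09·90.0 + 0.07·71.0 + 0.09·32.0) / (0.46 + 0.09 + 0.07 + 0.09)
  = 38.4900 / 0.7100 = 54.21

54.21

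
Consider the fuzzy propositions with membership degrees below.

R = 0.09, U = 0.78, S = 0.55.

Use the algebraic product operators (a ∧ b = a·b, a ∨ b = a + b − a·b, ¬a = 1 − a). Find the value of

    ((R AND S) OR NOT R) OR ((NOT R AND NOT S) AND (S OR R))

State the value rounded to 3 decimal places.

R AND S = a·b on (0.0900, 0.5500) = 0.0495
NOT R = 1 − 0.0900 = 0.9100
(R AND S) OR NOT R = a + b − a·b on (0.0495, 0.9100) = 0.9145
NOT R = 1 − 0.0900 = 0.9100
NOT S = 1 − 0.5500 = 0.4500
NOT R AND NOT S = a·b on (0.9100, 0.4500) = 0.4095
S OR R = a + b − a·b on (0.5500, 0.0900) = 0.5905
(NOT R AND NOT S) AND (S OR R) = a·b on (0.4095, 0.5905) = 0.2418
((R AND S) OR NOT R) OR ((NOT R AND NOT S) AND (S OR R)) = a + b − a·b on (0.9145, 0.2418) = 0.9351

0.935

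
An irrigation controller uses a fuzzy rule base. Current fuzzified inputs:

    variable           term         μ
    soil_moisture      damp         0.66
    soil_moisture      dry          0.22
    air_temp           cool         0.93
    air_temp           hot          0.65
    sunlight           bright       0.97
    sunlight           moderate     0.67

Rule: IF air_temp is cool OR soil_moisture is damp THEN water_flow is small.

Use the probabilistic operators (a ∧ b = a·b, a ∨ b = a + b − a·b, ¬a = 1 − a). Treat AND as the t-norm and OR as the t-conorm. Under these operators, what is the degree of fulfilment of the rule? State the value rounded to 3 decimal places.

firing strength: cool=0.93, damp=0.66; OR[a + b − a·b] → w = 0.9762

0.976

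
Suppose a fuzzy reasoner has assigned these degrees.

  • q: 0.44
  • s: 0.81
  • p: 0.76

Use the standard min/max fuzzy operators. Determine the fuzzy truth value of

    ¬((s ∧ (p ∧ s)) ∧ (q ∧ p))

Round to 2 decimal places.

0.56

p ∧ s = min(a, b) on (0.76, 0.81) = 0.76
s ∧ (p ∧ s) = min(a, b) on (0.81, 0.76) = 0.76
q ∧ p = min(a, b) on (0.44, 0.76) = 0.44
(s ∧ (p ∧ s)) ∧ (q ∧ p) = min(a, b) on (0.76, 0.44) = 0.44
¬((s ∧ (p ∧ s)) ∧ (q ∧ p)) = 1 − 0.44 = 0.56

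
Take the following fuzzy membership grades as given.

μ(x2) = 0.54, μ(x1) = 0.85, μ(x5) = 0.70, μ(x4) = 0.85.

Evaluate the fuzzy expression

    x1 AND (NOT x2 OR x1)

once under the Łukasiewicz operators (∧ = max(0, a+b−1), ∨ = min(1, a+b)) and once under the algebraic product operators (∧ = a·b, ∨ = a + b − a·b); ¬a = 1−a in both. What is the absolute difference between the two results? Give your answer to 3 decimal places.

0.069

Under Łukasiewicz:
  NOT x2 = 1 − 0.54 = 0.46
  NOT x2 OR x1 = min(1, a+b) on (0.46, 0.85) = 1.00
  x1 AND (NOT x2 OR x1) = max(0, a+b−1) on (0.85, 1.00) = 0.85
  → value = 0.8500
Under algebraic product:
  NOT x2 = 1 − 0.5400 = 0.4600
  NOT x2 OR x1 = a + b − a·b on (0.4600, 0.8500) = 0.9190
  x1 AND (NOT x2 OR x1) = a·b on (0.8500, 0.9190) = 0.7812
  → value = 0.7812
|0.8500 − 0.7812| = 0.069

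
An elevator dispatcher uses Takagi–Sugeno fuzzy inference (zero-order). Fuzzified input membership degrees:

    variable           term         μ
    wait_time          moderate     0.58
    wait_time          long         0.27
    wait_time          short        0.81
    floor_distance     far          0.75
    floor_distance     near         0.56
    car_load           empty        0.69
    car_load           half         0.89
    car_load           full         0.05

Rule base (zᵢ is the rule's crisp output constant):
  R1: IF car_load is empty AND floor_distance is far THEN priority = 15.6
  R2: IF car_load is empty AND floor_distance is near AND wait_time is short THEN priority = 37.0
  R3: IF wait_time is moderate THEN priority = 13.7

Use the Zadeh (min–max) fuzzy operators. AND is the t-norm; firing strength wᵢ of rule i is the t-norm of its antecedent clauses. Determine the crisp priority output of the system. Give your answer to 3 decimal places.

21.546

R1 (z=15.6): empty=0.69, far=0.75; AND[min(a, b)] → w = 0.69
R2 (z=37.0): empty=0.69, near=0.56, short=0.81; AND[min(a, b)] → w = 0.56
R3 (z=13.7): moderate=0.58 → w = 0.58
Weighted average = (0.69·15.6 + 0.56·37.0 + 0.58·13.7) / (0.69 + 0.56 + 0.58)
  = 39.4300 / 1.8300 = 21.546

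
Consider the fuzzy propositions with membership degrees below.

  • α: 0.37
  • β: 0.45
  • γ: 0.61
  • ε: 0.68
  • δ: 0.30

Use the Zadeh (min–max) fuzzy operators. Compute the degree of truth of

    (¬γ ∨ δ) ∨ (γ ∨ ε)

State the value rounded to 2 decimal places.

0.68

¬γ = 1 − 0.61 = 0.39
¬γ ∨ δ = max(a, b) on (0.39, 0.30) = 0.39
γ ∨ ε = max(a, b) on (0.61, 0.68) = 0.68
(¬γ ∨ δ) ∨ (γ ∨ ε) = max(a, b) on (0.39, 0.68) = 0.68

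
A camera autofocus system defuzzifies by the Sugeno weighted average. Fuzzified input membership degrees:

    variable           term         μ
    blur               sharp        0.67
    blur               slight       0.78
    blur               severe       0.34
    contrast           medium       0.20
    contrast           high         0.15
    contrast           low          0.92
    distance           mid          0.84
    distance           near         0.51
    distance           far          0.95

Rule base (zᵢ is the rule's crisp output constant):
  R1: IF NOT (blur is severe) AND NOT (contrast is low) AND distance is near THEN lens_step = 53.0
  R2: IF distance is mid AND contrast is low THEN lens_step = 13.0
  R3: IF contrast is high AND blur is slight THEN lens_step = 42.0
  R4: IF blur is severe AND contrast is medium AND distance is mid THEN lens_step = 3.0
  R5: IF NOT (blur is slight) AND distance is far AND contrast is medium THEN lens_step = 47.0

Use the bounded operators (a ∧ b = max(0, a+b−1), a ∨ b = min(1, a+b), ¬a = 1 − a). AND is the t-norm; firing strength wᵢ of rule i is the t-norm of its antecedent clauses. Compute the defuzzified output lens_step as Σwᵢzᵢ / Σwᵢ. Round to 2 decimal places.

13.00

R1 (z=53.0): ¬severe=1−0.34=0.66, ¬low=1−0.92=0.08, near=0.51; AND[max(0, a+b−1)] → w = 0.00
R2 (z=13.0): mid=0.84, low=0.92; AND[max(0, a+b−1)] → w = 0.76
R3 (z=42.0): high=0.15, slight=0.78; AND[max(0, a+b−1)] → w = 0.00
R4 (z=3.0): severe=0.34, medium=0.20, mid=0.84; AND[max(0, a+b−1)] → w = 0.00
R5 (z=47.0): ¬slight=1−0.78=0.22, far=0.95, medium=0.20; AND[max(0, a+b−1)] → w = 0.00
Weighted average = (0.00·53.0 + 0.76·13.0 + 0.00·42.0 + 0.00·3.0 + 0.00·47.0) / (0.00 + 0.76 + 0.00 + 0.00 + 0.00)
  = 9.8800 / 0.7600 = 13.00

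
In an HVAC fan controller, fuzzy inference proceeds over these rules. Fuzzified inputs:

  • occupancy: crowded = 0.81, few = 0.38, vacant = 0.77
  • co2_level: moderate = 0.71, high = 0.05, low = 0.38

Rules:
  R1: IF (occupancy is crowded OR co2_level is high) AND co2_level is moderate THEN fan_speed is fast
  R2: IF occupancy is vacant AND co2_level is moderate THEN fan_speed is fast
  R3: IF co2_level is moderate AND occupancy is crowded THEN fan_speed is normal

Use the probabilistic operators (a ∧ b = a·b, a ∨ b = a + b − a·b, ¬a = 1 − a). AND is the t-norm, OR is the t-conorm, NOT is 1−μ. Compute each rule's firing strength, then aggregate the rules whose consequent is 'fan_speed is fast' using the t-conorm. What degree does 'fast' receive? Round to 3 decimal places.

0.810

R1: (crowded=0.81 OR high=0.05) = 0.8195; AND[a·b] with moderate=0.71 → w = 0.5818
R2: vacant=0.77, moderate=0.71; AND[a·b] → w = 0.5467
R3: moderate=0.71, crowded=0.81; AND[a·b] → w = 0.5751
Rules with consequent 'fast': {R1, R2} → strengths 0.5818, 0.5467
Aggregate via t-conorm [a + b − a·b]: 0.8105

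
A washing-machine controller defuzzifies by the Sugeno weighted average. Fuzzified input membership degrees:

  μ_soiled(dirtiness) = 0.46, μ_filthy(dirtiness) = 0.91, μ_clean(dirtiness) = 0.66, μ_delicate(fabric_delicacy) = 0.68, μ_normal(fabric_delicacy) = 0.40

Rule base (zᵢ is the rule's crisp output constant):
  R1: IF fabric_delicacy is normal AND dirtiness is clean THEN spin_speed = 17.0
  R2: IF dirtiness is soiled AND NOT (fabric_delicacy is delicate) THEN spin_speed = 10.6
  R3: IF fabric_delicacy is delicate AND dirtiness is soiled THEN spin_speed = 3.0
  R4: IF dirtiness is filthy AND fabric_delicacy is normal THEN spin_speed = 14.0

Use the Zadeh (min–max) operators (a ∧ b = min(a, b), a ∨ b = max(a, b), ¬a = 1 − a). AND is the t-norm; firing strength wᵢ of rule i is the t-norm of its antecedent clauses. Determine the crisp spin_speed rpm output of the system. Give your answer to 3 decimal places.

R1 (z=17.0): normal=0.40, clean=0.66; AND[min(a, b)] → w = 0.40
R2 (z=10.6): soiled=0.46, ¬delicate=1−0.68=0.32; AND[min(a, b)] → w = 0.32
R3 (z=3.0): delicate=0.68, soiled=0.46; AND[min(a, b)] → w = 0.46
R4 (z=14.0): filthy=0.91, normal=0.40; AND[min(a, b)] → w = 0.40
Weighted average = (0.40·17.0 + 0.32·10.6 + 0.46·3.0 + 0.40·14.0) / (0.40 + 0.32 + 0.46 + 0.40)
  = 17.1720 / 1.5800 = 10.868

10.868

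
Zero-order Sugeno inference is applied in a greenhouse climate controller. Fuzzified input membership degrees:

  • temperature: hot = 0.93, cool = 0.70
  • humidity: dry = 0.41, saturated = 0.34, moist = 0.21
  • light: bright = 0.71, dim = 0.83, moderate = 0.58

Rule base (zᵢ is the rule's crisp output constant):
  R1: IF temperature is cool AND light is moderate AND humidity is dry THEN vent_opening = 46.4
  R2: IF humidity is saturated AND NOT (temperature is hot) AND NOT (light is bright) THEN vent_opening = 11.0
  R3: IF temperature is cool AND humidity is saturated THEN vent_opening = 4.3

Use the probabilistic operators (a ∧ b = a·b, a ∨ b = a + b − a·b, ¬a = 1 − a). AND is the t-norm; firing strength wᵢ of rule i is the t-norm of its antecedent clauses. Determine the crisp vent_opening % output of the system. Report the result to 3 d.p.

21.448

R1 (z=46.4): cool=0.70, moderate=0.58, dry=0.41; AND[a·b] → w = 0.1665
R2 (z=11.0): saturated=0.34, ¬hot=1−0.93=0.07, ¬bright=1−0.71=0.29; AND[a·b] → w = 0.0069
R3 (z=4.3): cool=0.70, saturated=0.34; AND[a·b] → w = 0.2380
Weighted average = (0.1665·46.4 + 0.0069·11.0 + 0.2380·4.3) / (0.1665 + 0.0069 + 0.2380)
  = 8.8231 / 0.4114 = 21.448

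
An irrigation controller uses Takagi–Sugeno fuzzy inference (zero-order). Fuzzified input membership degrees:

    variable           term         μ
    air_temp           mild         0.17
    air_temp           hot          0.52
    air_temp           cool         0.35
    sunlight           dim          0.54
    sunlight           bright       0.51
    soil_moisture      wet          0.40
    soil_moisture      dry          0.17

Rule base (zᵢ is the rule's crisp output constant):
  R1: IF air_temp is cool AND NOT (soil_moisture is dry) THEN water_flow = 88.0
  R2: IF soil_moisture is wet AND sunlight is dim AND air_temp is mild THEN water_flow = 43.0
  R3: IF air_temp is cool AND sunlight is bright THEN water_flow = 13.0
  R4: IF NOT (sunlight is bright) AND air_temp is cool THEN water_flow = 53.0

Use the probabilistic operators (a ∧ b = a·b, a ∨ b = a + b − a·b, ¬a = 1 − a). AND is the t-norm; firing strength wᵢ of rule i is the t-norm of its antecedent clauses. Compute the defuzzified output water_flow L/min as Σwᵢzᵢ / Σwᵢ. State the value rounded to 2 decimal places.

56.93

R1 (z=88.0): cool=0.35, ¬dry=1−0.17=0.83; AND[a·b] → w = 0.2905
R2 (z=43.0): wet=0.40, dim=0.54, mild=0.17; AND[a·b] → w = 0.0367
R3 (z=13.0): cool=0.35, bright=0.51; AND[a·b] → w = 0.1785
R4 (z=53.0): ¬bright=1−0.51=0.49, cool=0.35; AND[a·b] → w = 0.1715
Weighted average = (0.2905·88.0 + 0.0367·43.0 + 0.1785·13.0 + 0.1715·53.0) / (0.2905 + 0.0367 + 0.1785 + 0.1715)
  = 38.5530 / 0.6772 = 56.93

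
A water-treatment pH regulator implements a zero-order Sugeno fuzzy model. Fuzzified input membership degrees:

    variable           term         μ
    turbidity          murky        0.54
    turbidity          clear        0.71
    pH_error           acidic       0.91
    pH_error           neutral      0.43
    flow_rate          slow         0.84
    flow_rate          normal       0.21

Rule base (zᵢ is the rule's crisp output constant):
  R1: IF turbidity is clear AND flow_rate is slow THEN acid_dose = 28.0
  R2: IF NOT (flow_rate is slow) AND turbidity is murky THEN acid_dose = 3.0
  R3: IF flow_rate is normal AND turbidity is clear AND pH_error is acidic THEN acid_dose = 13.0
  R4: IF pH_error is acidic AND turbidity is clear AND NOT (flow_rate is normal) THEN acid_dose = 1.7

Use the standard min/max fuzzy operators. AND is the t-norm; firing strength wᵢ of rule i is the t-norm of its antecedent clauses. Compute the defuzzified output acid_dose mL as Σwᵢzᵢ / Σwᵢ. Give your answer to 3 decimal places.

R1 (z=28.0): clear=0.71, slow=0.84; AND[min(a, b)] → w = 0.71
R2 (z=3.0): ¬slow=1−0.84=0.16, murky=0.54; AND[min(a, b)] → w = 0.16
R3 (z=13.0): normal=0.21, clear=0.71, acidic=0.91; AND[min(a, b)] → w = 0.21
R4 (z=1.7): acidic=0.91, clear=0.71, ¬normal=1−0.21=0.79; AND[min(a, b)] → w = 0.71
Weighted average = (0.71·28.0 + 0.16·3.0 + 0.21·13.0 + 0.71·1.7) / (0.71 + 0.16 + 0.21 + 0.71)
  = 24.2970 / 1.7900 = 13.574

13.574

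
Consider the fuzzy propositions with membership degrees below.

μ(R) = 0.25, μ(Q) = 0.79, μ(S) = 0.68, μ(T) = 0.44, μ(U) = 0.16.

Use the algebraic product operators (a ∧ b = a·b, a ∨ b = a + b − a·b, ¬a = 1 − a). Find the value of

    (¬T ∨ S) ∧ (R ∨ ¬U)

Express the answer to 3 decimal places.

0.756

¬T = 1 − 0.4400 = 0.5600
¬T ∨ S = a + b − a·b on (0.5600, 0.6800) = 0.8592
¬U = 1 − 0.1600 = 0.8400
R ∨ ¬U = a + b − a·b on (0.2500, 0.8400) = 0.8800
(¬T ∨ S) ∧ (R ∨ ¬U) = a·b on (0.8592, 0.8800) = 0.7561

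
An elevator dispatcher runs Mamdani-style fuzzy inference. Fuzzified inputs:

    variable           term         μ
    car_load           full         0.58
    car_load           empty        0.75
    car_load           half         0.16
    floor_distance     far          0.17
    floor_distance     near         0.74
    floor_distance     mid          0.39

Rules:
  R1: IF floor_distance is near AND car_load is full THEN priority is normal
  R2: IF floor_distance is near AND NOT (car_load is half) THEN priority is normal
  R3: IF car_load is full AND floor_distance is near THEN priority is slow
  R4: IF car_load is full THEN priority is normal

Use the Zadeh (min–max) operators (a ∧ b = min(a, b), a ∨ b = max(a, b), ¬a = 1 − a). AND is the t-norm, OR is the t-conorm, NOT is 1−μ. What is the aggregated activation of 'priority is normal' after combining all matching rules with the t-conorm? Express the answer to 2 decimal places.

0.74

R1: near=0.74, full=0.58; AND[min(a, b)] → w = 0.58
R2: near=0.74, ¬half=1−0.16=0.84; AND[min(a, b)] → w = 0.74
R3: full=0.58, near=0.74; AND[min(a, b)] → w = 0.58
R4: full=0.58 → w = 0.58
Rules with consequent 'normal': {R1, R2, R4} → strengths 0.58, 0.74, 0.58
Aggregate via t-conorm [max(a, b)]: 0.74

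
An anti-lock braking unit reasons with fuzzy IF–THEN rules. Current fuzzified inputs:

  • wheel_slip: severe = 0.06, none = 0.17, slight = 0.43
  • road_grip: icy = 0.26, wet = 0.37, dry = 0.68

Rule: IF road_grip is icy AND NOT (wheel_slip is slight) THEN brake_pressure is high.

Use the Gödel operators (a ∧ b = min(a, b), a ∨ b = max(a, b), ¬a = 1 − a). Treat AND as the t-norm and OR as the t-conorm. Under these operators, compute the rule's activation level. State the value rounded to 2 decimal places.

0.26

firing strength: icy=0.26, ¬slight=1−0.43=0.57; AND[min(a, b)] → w = 0.26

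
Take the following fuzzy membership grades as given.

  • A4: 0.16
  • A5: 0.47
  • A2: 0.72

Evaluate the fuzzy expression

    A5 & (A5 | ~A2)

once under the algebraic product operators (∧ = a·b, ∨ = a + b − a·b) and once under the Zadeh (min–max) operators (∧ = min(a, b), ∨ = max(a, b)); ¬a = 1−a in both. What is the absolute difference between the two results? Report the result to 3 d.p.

0.179

Under algebraic product:
  ~A2 = 1 − 0.7200 = 0.2800
  A5 | ~A2 = a + b − a·b on (0.4700, 0.2800) = 0.6184
  A5 & (A5 | ~A2) = a·b on (0.4700, 0.6184) = 0.2906
  → value = 0.2906
Under Zadeh (min–max):
  ~A2 = 1 − 0.72 = 0.28
  A5 | ~A2 = max(a, b) on (0.47, 0.28) = 0.47
  A5 & (A5 | ~A2) = min(a, b) on (0.47, 0.47) = 0.47
  → value = 0.4700
|0.2906 − 0.4700| = 0.179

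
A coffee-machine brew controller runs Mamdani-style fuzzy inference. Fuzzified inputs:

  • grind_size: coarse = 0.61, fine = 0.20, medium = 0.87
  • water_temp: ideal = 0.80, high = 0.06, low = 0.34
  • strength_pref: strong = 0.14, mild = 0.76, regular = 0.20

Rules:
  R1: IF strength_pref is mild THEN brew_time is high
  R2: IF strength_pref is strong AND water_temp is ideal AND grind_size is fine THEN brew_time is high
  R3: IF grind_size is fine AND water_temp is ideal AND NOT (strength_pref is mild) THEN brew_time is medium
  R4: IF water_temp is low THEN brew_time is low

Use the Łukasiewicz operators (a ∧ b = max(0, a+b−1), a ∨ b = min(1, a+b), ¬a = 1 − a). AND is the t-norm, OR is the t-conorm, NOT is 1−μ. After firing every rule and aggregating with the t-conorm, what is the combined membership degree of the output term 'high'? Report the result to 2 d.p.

R1: mild=0.76 → w = 0.76
R2: strong=0.14, ideal=0.80, fine=0.20; AND[max(0, a+b−1)] → w = 0.00
R3: fine=0.20, ideal=0.80, ¬mild=1−0.76=0.24; AND[max(0, a+b−1)] → w = 0.00
R4: low=0.34 → w = 0.34
Rules with consequent 'high': {R1, R2} → strengths 0.76, 0.00
Aggregate via t-conorm [min(1, a+b)]: 0.76

0.76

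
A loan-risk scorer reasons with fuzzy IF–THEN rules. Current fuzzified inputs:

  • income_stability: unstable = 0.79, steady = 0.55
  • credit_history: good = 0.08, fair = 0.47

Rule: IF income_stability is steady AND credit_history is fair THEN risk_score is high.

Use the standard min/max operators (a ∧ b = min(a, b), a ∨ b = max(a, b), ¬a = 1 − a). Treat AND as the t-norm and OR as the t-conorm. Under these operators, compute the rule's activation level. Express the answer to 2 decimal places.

0.47

firing strength: steady=0.55, fair=0.47; AND[min(a, b)] → w = 0.47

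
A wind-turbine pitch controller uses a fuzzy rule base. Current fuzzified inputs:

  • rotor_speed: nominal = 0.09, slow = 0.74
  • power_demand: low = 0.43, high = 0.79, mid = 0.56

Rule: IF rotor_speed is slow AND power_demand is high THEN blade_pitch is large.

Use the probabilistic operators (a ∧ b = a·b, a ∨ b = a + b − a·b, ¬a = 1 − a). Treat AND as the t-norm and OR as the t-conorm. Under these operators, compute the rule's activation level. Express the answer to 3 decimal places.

firing strength: slow=0.74, high=0.79; AND[a·b] → w = 0.5846

0.585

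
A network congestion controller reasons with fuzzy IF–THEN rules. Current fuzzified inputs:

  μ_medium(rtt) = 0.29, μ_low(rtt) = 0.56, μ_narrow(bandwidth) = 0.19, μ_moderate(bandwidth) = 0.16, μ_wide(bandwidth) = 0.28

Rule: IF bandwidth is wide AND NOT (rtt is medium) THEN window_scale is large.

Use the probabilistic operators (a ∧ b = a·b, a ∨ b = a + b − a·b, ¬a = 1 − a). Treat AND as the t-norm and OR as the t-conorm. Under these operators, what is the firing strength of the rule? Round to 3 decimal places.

firing strength: wide=0.28, ¬medium=1−0.29=0.71; AND[a·b] → w = 0.1988

0.199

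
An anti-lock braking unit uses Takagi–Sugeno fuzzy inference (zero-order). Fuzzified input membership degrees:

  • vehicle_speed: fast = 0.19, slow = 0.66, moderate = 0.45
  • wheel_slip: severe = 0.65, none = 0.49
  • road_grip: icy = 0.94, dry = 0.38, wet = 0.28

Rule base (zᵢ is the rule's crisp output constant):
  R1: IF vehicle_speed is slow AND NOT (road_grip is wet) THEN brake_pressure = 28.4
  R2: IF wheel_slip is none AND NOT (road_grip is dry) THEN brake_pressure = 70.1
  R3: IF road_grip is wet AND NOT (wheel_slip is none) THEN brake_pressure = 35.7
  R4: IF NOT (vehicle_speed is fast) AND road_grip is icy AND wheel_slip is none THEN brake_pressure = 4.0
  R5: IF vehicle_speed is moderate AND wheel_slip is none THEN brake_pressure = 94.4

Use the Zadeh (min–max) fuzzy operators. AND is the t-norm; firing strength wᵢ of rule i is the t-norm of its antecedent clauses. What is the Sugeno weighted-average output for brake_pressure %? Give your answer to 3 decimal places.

45.371

R1 (z=28.4): slow=0.66, ¬wet=1−0.28=0.72; AND[min(a, b)] → w = 0.66
R2 (z=70.1): none=0.49, ¬dry=1−0.38=0.62; AND[min(a, b)] → w = 0.49
R3 (z=35.7): wet=0.28, ¬none=1−0.49=0.51; AND[min(a, b)] → w = 0.28
R4 (z=4.0): ¬fast=1−0.19=0.81, icy=0.94, none=0.49; AND[min(a, b)] → w = 0.49
R5 (z=94.4): moderate=0.45, none=0.49; AND[min(a, b)] → w = 0.45
Weighted average = (0.66·28.4 + 0.49·70.1 + 0.28·35.7 + 0.49·4.0 + 0.45·94.4) / (0.66 + 0.49 + 0.28 + 0.49 + 0.45)
  = 107.5290 / 2.3700 = 45.371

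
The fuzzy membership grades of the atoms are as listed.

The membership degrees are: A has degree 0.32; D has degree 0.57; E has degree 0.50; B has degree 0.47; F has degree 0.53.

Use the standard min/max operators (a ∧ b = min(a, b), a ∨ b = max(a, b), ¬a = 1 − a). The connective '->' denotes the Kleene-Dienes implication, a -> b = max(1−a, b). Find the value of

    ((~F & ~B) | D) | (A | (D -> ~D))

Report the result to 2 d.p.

0.57

~F = 1 − 0.53 = 0.47
~B = 1 − 0.47 = 0.53
~F & ~B = min(a, b) on (0.47, 0.53) = 0.47
(~F & ~B) | D = max(a, b) on (0.47, 0.57) = 0.57
~D = 1 − 0.57 = 0.43
D -> ~D  [Kleene-Dienes: max(1−a, b)] with a=0.57, b=0.43 → 0.43
A | (D -> ~D) = max(a, b) on (0.32, 0.43) = 0.43
((~F & ~B) | D) | (A | (D -> ~D)) = max(a, b) on (0.57, 0.43) = 0.57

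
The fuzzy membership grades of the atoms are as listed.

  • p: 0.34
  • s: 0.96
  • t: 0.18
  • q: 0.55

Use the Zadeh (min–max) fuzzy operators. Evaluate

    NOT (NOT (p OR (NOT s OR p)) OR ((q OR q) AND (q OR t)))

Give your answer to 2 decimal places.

0.34

NOT s = 1 − 0.96 = 0.04
NOT s OR p = max(a, b) on (0.04, 0.34) = 0.34
p OR (NOT s OR p) = max(a, b) on (0.34, 0.34) = 0.34
NOT (p OR (NOT s OR p)) = 1 − 0.34 = 0.66
q OR q = max(a, b) on (0.55, 0.55) = 0.55
q OR t = max(a, b) on (0.55, 0.18) = 0.55
(q OR q) AND (q OR t) = min(a, b) on (0.55, 0.55) = 0.55
NOT (p OR (NOT s OR p)) OR ((q OR q) AND (q OR t)) = max(a, b) on (0.66, 0.55) = 0.66
NOT (NOT (p OR (NOT s OR p)) OR ((q OR q) AND (q OR t))) = 1 − 0.66 = 0.34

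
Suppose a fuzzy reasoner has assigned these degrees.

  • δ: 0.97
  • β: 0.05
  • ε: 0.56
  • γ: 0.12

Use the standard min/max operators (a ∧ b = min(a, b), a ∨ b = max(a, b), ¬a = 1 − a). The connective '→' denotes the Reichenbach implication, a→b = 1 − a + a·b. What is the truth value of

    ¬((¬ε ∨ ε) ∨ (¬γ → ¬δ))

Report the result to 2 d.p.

0.44

¬ε = 1 − 0.56 = 0.44
¬ε ∨ ε = max(a, b) on (0.44, 0.56) = 0.56
¬γ = 1 − 0.12 = 0.88
¬δ = 1 − 0.97 = 0.03
¬γ → ¬δ  [Reichenbach: 1 − a + a·b] with a=0.88, b=0.03 → 0.15
(¬ε ∨ ε) ∨ (¬γ → ¬δ) = max(a, b) on (0.56, 0.15) = 0.56
¬((¬ε ∨ ε) ∨ (¬γ → ¬δ)) = 1 − 0.56 = 0.44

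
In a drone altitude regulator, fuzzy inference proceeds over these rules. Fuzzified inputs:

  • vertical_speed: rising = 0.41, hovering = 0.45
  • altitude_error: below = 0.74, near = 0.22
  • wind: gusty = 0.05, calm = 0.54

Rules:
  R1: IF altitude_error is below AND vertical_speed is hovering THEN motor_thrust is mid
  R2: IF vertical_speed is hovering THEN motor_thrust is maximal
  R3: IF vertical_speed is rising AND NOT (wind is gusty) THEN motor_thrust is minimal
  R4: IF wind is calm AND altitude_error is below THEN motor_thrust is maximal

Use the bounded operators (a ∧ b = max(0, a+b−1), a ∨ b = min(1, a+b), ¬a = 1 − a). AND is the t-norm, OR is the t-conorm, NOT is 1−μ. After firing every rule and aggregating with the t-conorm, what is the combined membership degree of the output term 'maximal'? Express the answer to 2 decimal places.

R1: below=0.74, hovering=0.45; AND[max(0, a+b−1)] → w = 0.19
R2: hovering=0.45 → w = 0.45
R3: rising=0.41, ¬gusty=1−0.05=0.95; AND[max(0, a+b−1)] → w = 0.36
R4: calm=0.54, below=0.74; AND[max(0, a+b−1)] → w = 0.28
Rules with consequent 'maximal': {R2, R4} → strengths 0.45, 0.28
Aggregate via t-conorm [min(1, a+b)]: 0.73

0.73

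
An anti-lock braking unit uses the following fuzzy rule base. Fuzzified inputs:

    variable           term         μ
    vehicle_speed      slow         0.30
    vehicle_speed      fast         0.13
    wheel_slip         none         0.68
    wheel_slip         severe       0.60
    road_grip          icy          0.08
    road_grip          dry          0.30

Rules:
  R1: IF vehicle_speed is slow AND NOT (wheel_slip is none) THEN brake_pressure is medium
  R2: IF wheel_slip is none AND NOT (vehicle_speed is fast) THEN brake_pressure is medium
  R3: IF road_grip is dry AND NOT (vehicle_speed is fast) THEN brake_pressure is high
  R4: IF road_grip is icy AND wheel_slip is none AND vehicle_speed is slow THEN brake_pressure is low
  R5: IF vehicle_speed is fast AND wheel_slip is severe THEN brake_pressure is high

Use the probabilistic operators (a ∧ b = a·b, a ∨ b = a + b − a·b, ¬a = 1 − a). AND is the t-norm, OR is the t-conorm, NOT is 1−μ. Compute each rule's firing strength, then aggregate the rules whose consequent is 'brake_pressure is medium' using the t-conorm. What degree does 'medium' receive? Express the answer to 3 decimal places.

R1: slow=0.30, ¬none=1−0.68=0.32; AND[a·b] → w = 0.0960
R2: none=0.68, ¬fast=1−0.13=0.87; AND[a·b] → w = 0.5916
R3: dry=0.30, ¬fast=1−0.13=0.87; AND[a·b] → w = 0.2610
R4: icy=0.08, none=0.68, slow=0.30; AND[a·b] → w = 0.0163
R5: fast=0.13, severe=0.60; AND[a·b] → w = 0.0780
Rules with consequent 'medium': {R1, R2} → strengths 0.0960, 0.5916
Aggregate via t-conorm [a + b − a·b]: 0.6308

0.631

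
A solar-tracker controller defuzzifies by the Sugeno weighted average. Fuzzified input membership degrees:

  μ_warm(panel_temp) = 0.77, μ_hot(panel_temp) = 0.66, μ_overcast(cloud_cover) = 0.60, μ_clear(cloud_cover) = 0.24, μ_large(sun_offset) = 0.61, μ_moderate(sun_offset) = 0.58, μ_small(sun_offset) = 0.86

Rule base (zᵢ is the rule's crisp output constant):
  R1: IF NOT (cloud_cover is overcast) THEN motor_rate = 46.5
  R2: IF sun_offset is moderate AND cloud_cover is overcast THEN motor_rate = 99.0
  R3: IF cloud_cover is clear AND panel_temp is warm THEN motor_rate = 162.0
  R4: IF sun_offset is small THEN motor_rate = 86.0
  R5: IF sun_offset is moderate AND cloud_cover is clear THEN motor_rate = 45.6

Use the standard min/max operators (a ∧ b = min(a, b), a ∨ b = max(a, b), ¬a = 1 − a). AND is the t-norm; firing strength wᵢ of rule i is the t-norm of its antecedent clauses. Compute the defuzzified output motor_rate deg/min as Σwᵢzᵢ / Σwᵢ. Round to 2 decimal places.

R1 (z=46.5): ¬overcast=1−0.60=0.40 → w = 0.40
R2 (z=99.0): moderate=0.58, overcast=0.60; AND[min(a, b)] → w = 0.58
R3 (z=162.0): clear=0.24, warm=0.77; AND[min(a, b)] → w = 0.24
R4 (z=86.0): small=0.86 → w = 0.86
R5 (z=45.6): moderate=0.58, clear=0.24; AND[min(a, b)] → w = 0.24
Weighted average = (0.40·46.5 + 0.58·99.0 + 0.24·162.0 + 0.86·86.0 + 0.24·45.6) / (0.40 + 0.58 + 0.24 + 0.86 + 0.24)
  = 199.8040 / 2.3200 = 86.12

86.12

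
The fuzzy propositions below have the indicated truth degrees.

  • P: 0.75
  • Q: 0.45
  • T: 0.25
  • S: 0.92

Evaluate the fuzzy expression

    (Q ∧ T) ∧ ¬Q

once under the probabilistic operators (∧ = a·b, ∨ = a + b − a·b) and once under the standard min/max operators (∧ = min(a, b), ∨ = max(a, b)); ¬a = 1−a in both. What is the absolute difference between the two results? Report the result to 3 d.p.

Under probabilistic:
  Q ∧ T = a·b on (0.4500, 0.2500) = 0.1125
  ¬Q = 1 − 0.4500 = 0.5500
  (Q ∧ T) ∧ ¬Q = a·b on (0.1125, 0.5500) = 0.0619
  → value = 0.0619
Under standard min/max:
  Q ∧ T = min(a, b) on (0.45, 0.25) = 0.25
  ¬Q = 1 − 0.45 = 0.55
  (Q ∧ T) ∧ ¬Q = min(a, b) on (0.25, 0.55) = 0.25
  → value = 0.2500
|0.0619 − 0.2500| = 0.188

0.188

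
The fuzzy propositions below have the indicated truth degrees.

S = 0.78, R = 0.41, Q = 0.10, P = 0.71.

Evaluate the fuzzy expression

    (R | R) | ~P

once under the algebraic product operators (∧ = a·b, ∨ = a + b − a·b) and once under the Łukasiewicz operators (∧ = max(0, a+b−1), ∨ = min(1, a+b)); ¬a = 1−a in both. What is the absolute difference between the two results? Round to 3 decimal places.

0.247

Under algebraic product:
  R | R = a + b − a·b on (0.4100, 0.4100) = 0.6519
  ~P = 1 − 0.7100 = 0.2900
  (R | R) | ~P = a + b − a·b on (0.6519, 0.2900) = 0.7528
  → value = 0.7528
Under Łukasiewicz:
  R | R = min(1, a+b) on (0.41, 0.41) = 0.82
  ~P = 1 − 0.71 = 0.29
  (R | R) | ~P = min(1, a+b) on (0.82, 0.29) = 1.00
  → value = 1.0000
|0.7528 − 1.0000| = 0.247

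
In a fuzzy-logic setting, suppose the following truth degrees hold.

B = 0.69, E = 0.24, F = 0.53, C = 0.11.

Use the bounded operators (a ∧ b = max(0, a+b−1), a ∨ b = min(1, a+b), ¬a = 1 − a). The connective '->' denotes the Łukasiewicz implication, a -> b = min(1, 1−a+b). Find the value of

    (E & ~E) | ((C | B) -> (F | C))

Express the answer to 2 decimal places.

~E = 1 − 0.24 = 0.76
E & ~E = max(0, a+b−1) on (0.24, 0.76) = 0.00
C | B = min(1, a+b) on (0.11, 0.69) = 0.80
F | C = min(1, a+b) on (0.53, 0.11) = 0.64
(C | B) -> (F | C)  [Łukasiewicz: min(1, 1−a+b)] with a=0.80, b=0.64 → 0.84
(E & ~E) | ((C | B) -> (F | C)) = min(1, a+b) on (0.00, 0.84) = 0.84

0.84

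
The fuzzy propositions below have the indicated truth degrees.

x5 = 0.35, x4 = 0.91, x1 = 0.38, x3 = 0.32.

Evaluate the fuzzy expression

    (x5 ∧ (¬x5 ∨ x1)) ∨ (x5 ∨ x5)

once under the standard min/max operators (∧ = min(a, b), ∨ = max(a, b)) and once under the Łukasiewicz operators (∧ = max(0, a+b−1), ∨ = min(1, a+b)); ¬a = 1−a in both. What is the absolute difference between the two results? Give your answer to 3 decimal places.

0.650

Under standard min/max:
  ¬x5 = 1 − 0.35 = 0.65
  ¬x5 ∨ x1 = max(a, b) on (0.65, 0.38) = 0.65
  x5 ∧ (¬x5 ∨ x1) = min(a, b) on (0.35, 0.65) = 0.35
  x5 ∨ x5 = max(a, b) on (0.35, 0.35) = 0.35
  (x5 ∧ (¬x5 ∨ x1)) ∨ (x5 ∨ x5) = max(a, b) on (0.35, 0.35) = 0.35
  → value = 0.3500
Under Łukasiewicz:
  ¬x5 = 1 − 0.35 = 0.65
  ¬x5 ∨ x1 = min(1, a+b) on (0.65, 0.38) = 1.00
  x5 ∧ (¬x5 ∨ x1) = max(0, a+b−1) on (0.35, 1.00) = 0.35
  x5 ∨ x5 = min(1, a+b) on (0.35, 0.35) = 0.70
  (x5 ∧ (¬x5 ∨ x1)) ∨ (x5 ∨ x5) = min(1, a+b) on (0.35, 0.70) = 1.00
  → value = 1.0000
|0.3500 − 1.0000| = 0.650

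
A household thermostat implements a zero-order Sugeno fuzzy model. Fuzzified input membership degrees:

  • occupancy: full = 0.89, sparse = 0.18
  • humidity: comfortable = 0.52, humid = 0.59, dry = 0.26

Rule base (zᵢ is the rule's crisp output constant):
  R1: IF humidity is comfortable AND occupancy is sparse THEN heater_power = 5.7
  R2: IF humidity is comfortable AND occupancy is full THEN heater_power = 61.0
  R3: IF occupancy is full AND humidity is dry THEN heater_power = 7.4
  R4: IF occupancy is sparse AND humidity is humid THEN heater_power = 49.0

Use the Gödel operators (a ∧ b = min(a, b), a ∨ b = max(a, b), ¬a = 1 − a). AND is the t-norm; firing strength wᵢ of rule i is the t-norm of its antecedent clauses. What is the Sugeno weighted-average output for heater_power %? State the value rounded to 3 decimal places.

R1 (z=5.7): comfortable=0.52, sparse=0.18; AND[min(a, b)] → w = 0.18
R2 (z=61.0): comfortable=0.52, full=0.89; AND[min(a, b)] → w = 0.52
R3 (z=7.4): full=0.89, dry=0.26; AND[min(a, b)] → w = 0.26
R4 (z=49.0): sparse=0.18, humid=0.59; AND[min(a, b)] → w = 0.18
Weighted average = (0.18·5.7 + 0.52·61.0 + 0.26·7.4 + 0.18·49.0) / (0.18 + 0.52 + 0.26 + 0.18)
  = 43.4900 / 1.1400 = 38.149

38.149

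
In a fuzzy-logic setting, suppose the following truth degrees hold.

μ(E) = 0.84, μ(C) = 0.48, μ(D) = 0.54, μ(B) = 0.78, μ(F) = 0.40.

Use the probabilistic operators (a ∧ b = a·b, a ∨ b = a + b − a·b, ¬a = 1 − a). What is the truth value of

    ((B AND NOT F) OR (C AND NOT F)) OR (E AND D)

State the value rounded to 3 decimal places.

0.793

NOT F = 1 − 0.4000 = 0.6000
B AND NOT F = a·b on (0.7800, 0.6000) = 0.4680
NOT F = 1 − 0.4000 = 0.6000
C AND NOT F = a·b on (0.4800, 0.6000) = 0.2880
(B AND NOT F) OR (C AND NOT F) = a + b − a·b on (0.4680, 0.2880) = 0.6212
E AND D = a·b on (0.8400, 0.5400) = 0.4536
((B AND NOT F) OR (C AND NOT F)) OR (E AND D) = a + b − a·b on (0.6212, 0.4536) = 0.7930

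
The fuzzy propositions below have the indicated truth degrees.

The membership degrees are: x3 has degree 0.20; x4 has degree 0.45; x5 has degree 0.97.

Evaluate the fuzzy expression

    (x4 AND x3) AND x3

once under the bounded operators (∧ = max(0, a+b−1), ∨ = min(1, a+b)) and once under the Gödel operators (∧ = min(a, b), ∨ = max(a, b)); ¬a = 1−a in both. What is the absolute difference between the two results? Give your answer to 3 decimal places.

Under bounded:
  x4 AND x3 = max(0, a+b−1) on (0.45, 0.20) = 0.00
  (x4 AND x3) AND x3 = max(0, a+b−1) on (0.00, 0.20) = 0.00
  → value = 0.0000
Under Gödel:
  x4 AND x3 = min(a, b) on (0.45, 0.20) = 0.20
  (x4 AND x3) AND x3 = min(a, b) on (0.20, 0.20) = 0.20
  → value = 0.2000
|0.0000 − 0.2000| = 0.200

0.200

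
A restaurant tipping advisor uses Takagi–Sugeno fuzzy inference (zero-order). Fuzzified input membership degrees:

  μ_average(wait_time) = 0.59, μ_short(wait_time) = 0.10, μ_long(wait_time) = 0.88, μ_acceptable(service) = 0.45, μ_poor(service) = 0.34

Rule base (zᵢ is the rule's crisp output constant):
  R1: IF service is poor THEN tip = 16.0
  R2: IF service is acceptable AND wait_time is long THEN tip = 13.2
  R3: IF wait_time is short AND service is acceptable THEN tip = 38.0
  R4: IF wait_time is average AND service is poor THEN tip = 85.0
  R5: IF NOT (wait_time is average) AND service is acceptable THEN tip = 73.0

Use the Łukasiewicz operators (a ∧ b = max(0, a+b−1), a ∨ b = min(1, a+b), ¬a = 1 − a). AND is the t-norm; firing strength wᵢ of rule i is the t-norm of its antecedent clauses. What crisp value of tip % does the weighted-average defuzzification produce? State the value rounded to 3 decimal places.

14.621

R1 (z=16.0): poor=0.34 → w = 0.34
R2 (z=13.2): acceptable=0.45, long=0.88; AND[max(0, a+b−1)] → w = 0.33
R3 (z=38.0): short=0.10, acceptable=0.45; AND[max(0, a+b−1)] → w = 0.00
R4 (z=85.0): average=0.59, poor=0.34; AND[max(0, a+b−1)] → w = 0.00
R5 (z=73.0): ¬average=1−0.59=0.41, acceptable=0.45; AND[max(0, a+b−1)] → w = 0.00
Weighted average = (0.34·16.0 + 0.33·13.2 + 0.00·38.0 + 0.00·85.0 + 0.00·73.0) / (0.34 + 0.33 + 0.00 + 0.00 + 0.00)
  = 9.7960 / 0.6700 = 14.621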